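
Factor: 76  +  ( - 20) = 56 = 2^3*7^1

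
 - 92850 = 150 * ( - 619)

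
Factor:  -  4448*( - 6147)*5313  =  145267280928 = 2^5 * 3^3*7^1*11^1*23^1 * 139^1*683^1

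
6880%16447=6880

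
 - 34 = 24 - 58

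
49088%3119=2303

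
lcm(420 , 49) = 2940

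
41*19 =779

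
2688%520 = 88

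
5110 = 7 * 730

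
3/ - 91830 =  - 1/30610 = - 0.00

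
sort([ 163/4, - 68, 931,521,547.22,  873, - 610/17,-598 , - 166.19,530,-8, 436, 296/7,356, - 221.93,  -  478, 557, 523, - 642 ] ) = [ - 642,  -  598,-478,-221.93  , - 166.19,-68,-610/17,-8, 163/4,296/7, 356, 436,521, 523 , 530, 547.22 , 557, 873,931 ] 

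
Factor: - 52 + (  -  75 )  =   - 127^1=- 127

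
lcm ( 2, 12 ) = 12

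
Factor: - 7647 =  - 3^1 * 2549^1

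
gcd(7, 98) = 7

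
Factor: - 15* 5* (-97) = 7275 = 3^1*5^2*97^1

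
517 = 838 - 321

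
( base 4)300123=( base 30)3d9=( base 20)7ej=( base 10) 3099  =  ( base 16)c1b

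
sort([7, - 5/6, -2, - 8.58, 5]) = [ -8.58, - 2, - 5/6, 5, 7 ] 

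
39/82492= 39/82492 = 0.00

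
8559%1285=849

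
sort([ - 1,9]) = [  -  1, 9] 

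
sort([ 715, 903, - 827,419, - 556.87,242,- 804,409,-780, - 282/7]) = [  -  827, - 804,-780,-556.87,-282/7, 242,409,419, 715,903 ]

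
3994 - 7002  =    -  3008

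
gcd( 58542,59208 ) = 6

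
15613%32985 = 15613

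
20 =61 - 41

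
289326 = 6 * 48221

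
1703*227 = 386581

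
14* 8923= 124922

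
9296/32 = 290 + 1/2  =  290.50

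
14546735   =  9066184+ 5480551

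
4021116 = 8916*451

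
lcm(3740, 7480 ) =7480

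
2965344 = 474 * 6256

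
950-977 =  - 27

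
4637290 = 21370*217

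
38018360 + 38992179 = 77010539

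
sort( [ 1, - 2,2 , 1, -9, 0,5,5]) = [ - 9, - 2,  0, 1,1,2  ,  5, 5]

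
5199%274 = 267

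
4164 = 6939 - 2775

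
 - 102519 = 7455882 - 7558401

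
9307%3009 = 280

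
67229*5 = 336145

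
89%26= 11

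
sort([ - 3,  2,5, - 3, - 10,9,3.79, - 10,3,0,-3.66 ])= [- 10,-10,  -  3.66, - 3,-3, 0, 2,3 , 3.79,5,9]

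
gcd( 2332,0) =2332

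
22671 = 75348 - 52677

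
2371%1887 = 484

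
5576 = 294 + 5282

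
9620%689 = 663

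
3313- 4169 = - 856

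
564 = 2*282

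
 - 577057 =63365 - 640422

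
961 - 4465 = -3504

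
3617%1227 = 1163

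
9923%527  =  437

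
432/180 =12/5=   2.40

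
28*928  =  25984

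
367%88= 15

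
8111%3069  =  1973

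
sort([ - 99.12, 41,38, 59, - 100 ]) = [ - 100, - 99.12, 38,  41,59 ] 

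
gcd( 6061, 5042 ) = 1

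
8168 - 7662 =506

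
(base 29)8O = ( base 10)256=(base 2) 100000000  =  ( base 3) 100111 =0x100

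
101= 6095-5994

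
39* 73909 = 2882451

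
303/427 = 303/427 = 0.71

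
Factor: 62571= 3^1*20857^1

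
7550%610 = 230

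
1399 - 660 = 739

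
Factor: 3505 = 5^1*701^1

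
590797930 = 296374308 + 294423622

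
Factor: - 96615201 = -3^1*97^1*332011^1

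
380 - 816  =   - 436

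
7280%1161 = 314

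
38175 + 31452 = 69627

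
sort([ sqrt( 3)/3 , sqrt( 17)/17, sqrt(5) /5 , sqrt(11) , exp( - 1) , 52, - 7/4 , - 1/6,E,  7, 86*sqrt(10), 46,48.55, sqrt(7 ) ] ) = [ - 7/4, - 1/6,sqrt(17)/17, exp ( - 1 ), sqrt(5)/5,sqrt( 3 )/3,sqrt( 7) , E, sqrt(11),7, 46, 48.55  ,  52,86*sqrt(10) ]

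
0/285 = 0 = 0.00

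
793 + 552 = 1345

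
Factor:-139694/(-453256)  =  2^ ( - 2)*53^ (-1 )*1069^( - 1)*69847^1 = 69847/226628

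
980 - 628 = 352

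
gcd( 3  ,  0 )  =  3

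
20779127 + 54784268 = 75563395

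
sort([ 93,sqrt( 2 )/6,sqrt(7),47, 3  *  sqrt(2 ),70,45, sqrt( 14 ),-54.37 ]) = [  -  54.37,sqrt( 2) /6, sqrt( 7), sqrt( 14), 3*sqrt( 2 ),45,47, 70,93]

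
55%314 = 55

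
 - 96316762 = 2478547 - 98795309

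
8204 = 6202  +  2002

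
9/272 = 9/272 = 0.03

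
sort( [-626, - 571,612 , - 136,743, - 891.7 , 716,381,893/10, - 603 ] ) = [ - 891.7, - 626, - 603 , - 571,-136, 893/10,381, 612 , 716,743 ]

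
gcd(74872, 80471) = 1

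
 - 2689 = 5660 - 8349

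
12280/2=6140 = 6140.00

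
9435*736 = 6944160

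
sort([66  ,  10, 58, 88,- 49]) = [ - 49,10, 58,66,  88] 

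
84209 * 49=4126241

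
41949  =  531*79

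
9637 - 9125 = 512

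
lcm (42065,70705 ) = 3323135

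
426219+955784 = 1382003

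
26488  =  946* 28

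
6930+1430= 8360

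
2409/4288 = 2409/4288  =  0.56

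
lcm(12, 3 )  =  12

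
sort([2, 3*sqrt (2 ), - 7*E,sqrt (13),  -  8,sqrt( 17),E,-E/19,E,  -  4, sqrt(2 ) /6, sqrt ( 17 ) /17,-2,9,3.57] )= [ -7 *E,  -  8,  -  4, - 2,-E/19, sqrt( 2) /6,  sqrt(17 )/17,2,E,E,3.57,sqrt( 13 ), sqrt( 17), 3*sqrt(2),9]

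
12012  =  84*143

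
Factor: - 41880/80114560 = -1047/2002864 = - 2^( - 4 )*  3^1*151^ ( - 1)*349^1*829^( - 1) 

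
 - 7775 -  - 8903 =1128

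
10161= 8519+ 1642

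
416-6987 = - 6571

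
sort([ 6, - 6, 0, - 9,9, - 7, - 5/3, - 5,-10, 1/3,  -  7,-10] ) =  [ - 10, - 10,  -  9 ,  -  7,  -  7,-6, - 5,-5/3,0 , 1/3 , 6,9 ]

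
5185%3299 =1886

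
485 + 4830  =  5315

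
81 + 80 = 161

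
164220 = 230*714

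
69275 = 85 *815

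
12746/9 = 1416  +  2/9 =1416.22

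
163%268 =163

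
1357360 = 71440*19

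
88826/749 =88826/749 = 118.59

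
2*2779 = 5558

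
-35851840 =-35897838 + 45998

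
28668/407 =28668/407 = 70.44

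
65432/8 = 8179 = 8179.00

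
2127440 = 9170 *232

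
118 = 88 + 30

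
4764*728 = 3468192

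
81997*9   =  737973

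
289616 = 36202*8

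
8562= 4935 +3627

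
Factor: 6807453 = 3^1*19^1*119429^1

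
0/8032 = 0 = 0.00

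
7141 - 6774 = 367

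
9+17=26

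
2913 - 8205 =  - 5292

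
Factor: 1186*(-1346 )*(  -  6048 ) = 9654761088 = 2^7*3^3*7^1*593^1 *673^1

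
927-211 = 716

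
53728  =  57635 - 3907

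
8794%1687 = 359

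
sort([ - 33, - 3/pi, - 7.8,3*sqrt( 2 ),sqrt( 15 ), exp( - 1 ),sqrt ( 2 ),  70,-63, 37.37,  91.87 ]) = [-63, - 33 , - 7.8, - 3/pi,exp( - 1 ),  sqrt(2),sqrt( 15),3*sqrt(2) , 37.37,  70,91.87] 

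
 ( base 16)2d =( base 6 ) 113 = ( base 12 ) 39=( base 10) 45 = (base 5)140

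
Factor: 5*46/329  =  2^1*5^1*7^(-1 )*23^1*47^( - 1)  =  230/329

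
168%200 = 168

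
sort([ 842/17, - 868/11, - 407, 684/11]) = [ - 407 , - 868/11, 842/17, 684/11]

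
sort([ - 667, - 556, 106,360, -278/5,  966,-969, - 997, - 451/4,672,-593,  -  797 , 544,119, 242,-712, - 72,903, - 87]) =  [ - 997,-969, - 797,-712, - 667,-593, - 556, - 451/4, - 87 , -72,- 278/5,106, 119, 242, 360,544,672, 903, 966]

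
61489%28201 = 5087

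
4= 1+3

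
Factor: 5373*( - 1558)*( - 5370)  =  2^2*3^4 * 5^1*19^1 *41^1*179^1*199^1  =  44952989580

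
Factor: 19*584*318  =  2^4*3^1*19^1*53^1*73^1=3528528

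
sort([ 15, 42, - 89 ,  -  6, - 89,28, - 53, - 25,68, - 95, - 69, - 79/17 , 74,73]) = [ - 95,- 89, - 89 , - 69, - 53, - 25 ,  -  6, - 79/17,15,28,42,  68,73,  74]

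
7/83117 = 7/83117 = 0.00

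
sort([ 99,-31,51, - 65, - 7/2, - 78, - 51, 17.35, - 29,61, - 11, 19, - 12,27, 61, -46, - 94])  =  [ - 94, - 78, - 65, - 51, - 46,- 31,-29, -12, - 11, - 7/2, 17.35, 19,27, 51,61,61,99]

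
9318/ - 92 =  - 4659/46 = - 101.28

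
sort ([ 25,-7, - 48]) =[ - 48, - 7 , 25]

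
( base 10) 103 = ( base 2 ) 1100111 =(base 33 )34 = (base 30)3D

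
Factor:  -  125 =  - 5^3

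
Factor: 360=2^3*3^2*5^1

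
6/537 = 2/179 = 0.01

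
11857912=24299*488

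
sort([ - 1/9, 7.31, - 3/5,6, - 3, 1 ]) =[ - 3  , - 3/5, - 1/9,1, 6,7.31 ] 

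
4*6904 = 27616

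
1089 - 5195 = -4106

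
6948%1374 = 78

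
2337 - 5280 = - 2943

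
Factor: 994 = 2^1* 7^1*  71^1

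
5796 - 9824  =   - 4028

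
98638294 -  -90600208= 189238502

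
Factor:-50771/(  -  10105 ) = 5^ ( - 1 )*7^1*43^( - 1)*47^( - 1)*7253^1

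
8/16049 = 8/16049 = 0.00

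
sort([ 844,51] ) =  [51, 844]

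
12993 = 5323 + 7670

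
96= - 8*(- 12) 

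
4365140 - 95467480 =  - 91102340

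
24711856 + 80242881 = 104954737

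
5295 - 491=4804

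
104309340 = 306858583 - 202549243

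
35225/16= 2201+9/16 = 2201.56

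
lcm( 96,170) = 8160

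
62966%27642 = 7682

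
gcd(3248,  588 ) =28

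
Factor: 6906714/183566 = 3^1*17^( - 1)*719^1*1601^1*5399^(-1 ) = 3453357/91783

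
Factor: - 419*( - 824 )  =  345256 = 2^3*103^1*419^1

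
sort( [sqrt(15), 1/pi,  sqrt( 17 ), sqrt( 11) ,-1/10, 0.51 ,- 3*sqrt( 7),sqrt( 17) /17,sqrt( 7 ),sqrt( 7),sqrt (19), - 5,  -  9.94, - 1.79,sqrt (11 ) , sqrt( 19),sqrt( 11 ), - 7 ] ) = [ - 9.94, - 3*sqrt( 7 ), - 7, - 5, - 1.79, - 1/10,sqrt( 17)/17,1/pi,0.51, sqrt(7 ),sqrt (7), sqrt( 11 ),sqrt(11),sqrt( 11 ), sqrt (15),sqrt( 17),sqrt( 19),sqrt( 19) ] 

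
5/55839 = 5/55839 = 0.00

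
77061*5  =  385305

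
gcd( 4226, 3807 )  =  1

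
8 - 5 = 3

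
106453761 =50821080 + 55632681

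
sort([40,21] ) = [21, 40 ] 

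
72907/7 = 72907/7 = 10415.29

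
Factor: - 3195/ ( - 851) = 3^2 * 5^1 * 23^( - 1) * 37^( - 1) * 71^1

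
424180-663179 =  - 238999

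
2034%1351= 683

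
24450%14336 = 10114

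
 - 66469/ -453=66469/453 = 146.73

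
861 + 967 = 1828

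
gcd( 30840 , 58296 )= 24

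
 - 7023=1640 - 8663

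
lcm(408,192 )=3264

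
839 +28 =867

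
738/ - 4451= - 738/4451 = - 0.17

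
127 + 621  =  748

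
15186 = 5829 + 9357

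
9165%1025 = 965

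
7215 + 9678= 16893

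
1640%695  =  250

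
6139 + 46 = 6185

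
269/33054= 269/33054 = 0.01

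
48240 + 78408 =126648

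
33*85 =2805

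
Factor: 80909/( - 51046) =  - 2^(-1)*25523^ ( - 1)* 80909^1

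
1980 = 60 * 33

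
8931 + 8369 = 17300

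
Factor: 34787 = 43^1*809^1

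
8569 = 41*209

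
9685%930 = 385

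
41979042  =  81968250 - 39989208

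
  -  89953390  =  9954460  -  99907850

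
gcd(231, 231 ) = 231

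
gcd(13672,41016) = 13672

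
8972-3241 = 5731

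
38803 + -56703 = -17900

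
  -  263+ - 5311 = -5574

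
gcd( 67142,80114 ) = 2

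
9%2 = 1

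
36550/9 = 36550/9 = 4061.11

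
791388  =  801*988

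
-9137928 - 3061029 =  - 12198957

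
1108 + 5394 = 6502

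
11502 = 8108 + 3394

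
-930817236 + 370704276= -560112960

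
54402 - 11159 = 43243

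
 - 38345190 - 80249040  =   - 118594230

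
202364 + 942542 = 1144906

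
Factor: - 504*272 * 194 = -2^8*3^2*7^1*17^1* 97^1 = - 26595072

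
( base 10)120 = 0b1111000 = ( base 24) 50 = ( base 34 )3I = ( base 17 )71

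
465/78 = 5 + 25/26 = 5.96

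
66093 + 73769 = 139862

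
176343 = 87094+89249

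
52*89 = 4628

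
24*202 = 4848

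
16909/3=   5636+1/3 = 5636.33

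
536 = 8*67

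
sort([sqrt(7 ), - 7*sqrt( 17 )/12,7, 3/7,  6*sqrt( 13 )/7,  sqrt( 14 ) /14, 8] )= [ - 7*sqrt( 17)/12,  sqrt(14) /14,3/7 , sqrt( 7 ) , 6 * sqrt ( 13)/7,  7,8]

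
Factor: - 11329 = -11329^1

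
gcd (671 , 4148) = 61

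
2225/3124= 2225/3124 = 0.71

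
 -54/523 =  - 1+469/523  =  - 0.10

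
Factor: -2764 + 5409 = 2645 = 5^1*23^2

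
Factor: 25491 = 3^1 * 29^1*293^1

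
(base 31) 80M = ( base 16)1e1e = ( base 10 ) 7710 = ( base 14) 2B4A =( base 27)aff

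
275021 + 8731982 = 9007003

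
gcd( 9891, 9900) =9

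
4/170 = 2/85 = 0.02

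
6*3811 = 22866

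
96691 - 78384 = 18307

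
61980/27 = 20660/9 = 2295.56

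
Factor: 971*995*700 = 2^2*5^3*7^1*199^1*971^1 = 676301500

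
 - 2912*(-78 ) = 227136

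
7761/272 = 7761/272 =28.53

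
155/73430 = 31/14686 = 0.00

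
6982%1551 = 778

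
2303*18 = 41454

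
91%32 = 27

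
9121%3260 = 2601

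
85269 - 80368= 4901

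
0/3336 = 0 = 0.00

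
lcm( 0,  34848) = 0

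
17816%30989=17816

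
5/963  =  5/963 =0.01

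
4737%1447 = 396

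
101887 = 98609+3278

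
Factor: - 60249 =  - 3^1 *7^1*19^1*151^1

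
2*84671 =169342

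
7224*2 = 14448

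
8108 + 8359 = 16467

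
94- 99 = - 5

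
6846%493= 437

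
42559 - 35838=6721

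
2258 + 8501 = 10759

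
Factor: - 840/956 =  - 2^1*3^1*5^1*7^1*239^( - 1 ) = - 210/239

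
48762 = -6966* (  -  7) 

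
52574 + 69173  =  121747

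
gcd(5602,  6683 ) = 1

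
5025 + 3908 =8933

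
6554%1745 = 1319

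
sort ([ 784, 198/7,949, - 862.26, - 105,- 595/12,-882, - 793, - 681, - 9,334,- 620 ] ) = [- 882, - 862.26,-793,-681, - 620, - 105,- 595/12, - 9,198/7, 334 , 784,949] 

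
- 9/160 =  - 9/160 = -0.06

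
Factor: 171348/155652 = 7^( - 1 )*17^( - 1)*131^1=   131/119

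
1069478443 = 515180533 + 554297910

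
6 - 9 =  - 3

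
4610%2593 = 2017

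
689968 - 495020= 194948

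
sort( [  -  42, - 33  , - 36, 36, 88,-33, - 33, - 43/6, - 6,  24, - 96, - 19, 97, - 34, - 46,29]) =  [  -  96, - 46, - 42,-36, - 34, - 33 , -33,-33  , - 19,  -  43/6 , - 6, 24, 29,36, 88, 97] 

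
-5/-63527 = 5/63527 = 0.00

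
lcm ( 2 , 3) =6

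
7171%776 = 187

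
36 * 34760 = 1251360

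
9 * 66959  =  602631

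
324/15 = 21+3/5  =  21.60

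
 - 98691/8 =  - 98691/8 = - 12336.38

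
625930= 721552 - 95622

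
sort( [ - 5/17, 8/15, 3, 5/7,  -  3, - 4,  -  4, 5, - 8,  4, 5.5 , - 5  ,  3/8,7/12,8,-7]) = [ - 8,-7, - 5, - 4, - 4,  -  3,  -  5/17, 3/8, 8/15,7/12, 5/7, 3, 4 , 5,5.5,8]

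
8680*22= 190960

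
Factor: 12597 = 3^1 * 13^1 * 17^1*19^1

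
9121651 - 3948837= 5172814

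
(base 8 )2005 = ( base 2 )10000000101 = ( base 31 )126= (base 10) 1029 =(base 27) 1B3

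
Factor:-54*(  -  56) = 3024=2^4*3^3*7^1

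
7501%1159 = 547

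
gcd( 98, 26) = 2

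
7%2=1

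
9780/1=9780 = 9780.00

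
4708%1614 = 1480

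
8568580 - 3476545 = 5092035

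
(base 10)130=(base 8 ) 202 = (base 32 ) 42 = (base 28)4i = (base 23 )5f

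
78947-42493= 36454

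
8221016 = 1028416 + 7192600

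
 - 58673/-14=58673/14 = 4190.93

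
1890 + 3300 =5190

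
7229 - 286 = 6943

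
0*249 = 0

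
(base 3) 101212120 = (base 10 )7926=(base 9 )11776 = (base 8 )17366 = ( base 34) 6t4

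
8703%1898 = 1111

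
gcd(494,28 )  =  2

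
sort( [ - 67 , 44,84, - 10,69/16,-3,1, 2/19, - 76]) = [ - 76 , - 67, - 10, - 3, 2/19,  1, 69/16 , 44,84]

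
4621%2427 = 2194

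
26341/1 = 26341= 26341.00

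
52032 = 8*6504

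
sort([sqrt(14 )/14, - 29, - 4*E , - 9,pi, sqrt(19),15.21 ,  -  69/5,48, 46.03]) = [  -  29, - 69/5, - 4*E,-9,sqrt(14) /14, pi, sqrt( 19 ), 15.21,46.03 , 48]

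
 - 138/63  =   - 3  +  17/21 = - 2.19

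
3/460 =3/460 = 0.01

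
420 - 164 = 256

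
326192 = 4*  81548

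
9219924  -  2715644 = 6504280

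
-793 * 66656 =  - 52858208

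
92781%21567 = 6513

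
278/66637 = 278/66637 =0.00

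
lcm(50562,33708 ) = 101124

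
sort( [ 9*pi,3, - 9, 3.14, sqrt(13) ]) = [ - 9,  3 , 3.14 , sqrt(13), 9*pi ] 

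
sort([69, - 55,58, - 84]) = [ - 84,-55, 58 , 69 ]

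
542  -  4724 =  - 4182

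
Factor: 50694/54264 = 71/76 = 2^( - 2 )*19^ ( - 1)*71^1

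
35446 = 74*479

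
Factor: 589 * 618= 364002  =  2^1*3^1*19^1*31^1*103^1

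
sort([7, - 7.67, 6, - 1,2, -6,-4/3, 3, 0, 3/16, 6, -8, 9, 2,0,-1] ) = [ - 8,-7.67, - 6 , - 4/3, - 1, - 1, 0,0,3/16, 2, 2,3,6,6,7,9] 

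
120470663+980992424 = 1101463087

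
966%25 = 16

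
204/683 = 204/683 = 0.30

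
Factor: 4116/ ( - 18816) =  - 7/32 = -  2^( - 5 )*7^1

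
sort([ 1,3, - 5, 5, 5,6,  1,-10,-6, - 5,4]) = [  -  10, - 6 ,  -  5,-5, 1, 1, 3, 4, 5,5 , 6] 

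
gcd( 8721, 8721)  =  8721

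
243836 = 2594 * 94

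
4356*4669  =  20338164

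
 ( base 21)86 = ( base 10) 174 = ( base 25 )6o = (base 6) 450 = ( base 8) 256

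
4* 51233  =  204932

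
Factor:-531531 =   -  3^2*7^1*11^1*13^1*59^1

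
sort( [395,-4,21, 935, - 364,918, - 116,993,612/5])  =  [ - 364, - 116  ,- 4 , 21,  612/5 , 395,  918, 935,  993 ]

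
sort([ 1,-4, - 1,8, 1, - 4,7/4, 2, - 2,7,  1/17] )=[ - 4, - 4,-2, - 1,1/17, 1 , 1,7/4, 2,7,  8] 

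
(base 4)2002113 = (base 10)8343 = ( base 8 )20227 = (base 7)33216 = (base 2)10000010010111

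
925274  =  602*1537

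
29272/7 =29272/7 = 4181.71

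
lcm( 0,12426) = 0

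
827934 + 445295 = 1273229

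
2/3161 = 2/3161 = 0.00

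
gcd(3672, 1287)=9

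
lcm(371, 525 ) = 27825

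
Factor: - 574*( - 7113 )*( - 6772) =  - 2^3*3^1*7^1*41^1*1693^1*2371^1=   -  27649141464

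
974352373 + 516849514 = 1491201887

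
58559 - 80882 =- 22323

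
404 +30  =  434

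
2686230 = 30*89541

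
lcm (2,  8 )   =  8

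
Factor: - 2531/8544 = -2^( - 5)*3^( - 1 )*89^( - 1)*2531^1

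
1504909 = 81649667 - 80144758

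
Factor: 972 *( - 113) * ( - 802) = 2^3 * 3^5 *113^1 * 401^1 = 88088472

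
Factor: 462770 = 2^1*5^1*7^1*11^1*  601^1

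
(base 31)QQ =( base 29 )sk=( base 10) 832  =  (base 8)1500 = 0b1101000000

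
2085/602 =3 +279/602 = 3.46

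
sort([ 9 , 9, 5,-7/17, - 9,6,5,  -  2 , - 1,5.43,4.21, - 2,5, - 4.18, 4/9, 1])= [ - 9,-4.18 , - 2,- 2 ,-1,-7/17,  4/9,1, 4.21, 5 , 5, 5, 5.43, 6, 9, 9]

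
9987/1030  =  9 + 717/1030=9.70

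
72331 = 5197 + 67134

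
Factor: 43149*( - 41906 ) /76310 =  - 3^1 * 5^( - 1 ) * 13^( - 1)*19^1*23^1*587^(-1 )*757^1*911^1  =  - 904100997/38155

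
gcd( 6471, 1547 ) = 1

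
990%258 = 216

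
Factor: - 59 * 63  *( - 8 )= 29736 = 2^3*3^2*7^1*59^1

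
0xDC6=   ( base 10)3526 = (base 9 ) 4747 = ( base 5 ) 103101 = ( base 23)6f7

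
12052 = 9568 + 2484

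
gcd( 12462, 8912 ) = 2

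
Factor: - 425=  - 5^2*17^1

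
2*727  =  1454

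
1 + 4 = 5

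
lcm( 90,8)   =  360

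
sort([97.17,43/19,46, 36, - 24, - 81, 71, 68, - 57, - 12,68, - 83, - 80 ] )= [ - 83, - 81, - 80, - 57, - 24, - 12, 43/19, 36, 46,68, 68, 71, 97.17] 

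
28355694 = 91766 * 309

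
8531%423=71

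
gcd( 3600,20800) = 400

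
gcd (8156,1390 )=2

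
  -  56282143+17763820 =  - 38518323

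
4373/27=161+ 26/27 =161.96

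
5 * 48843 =244215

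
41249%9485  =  3309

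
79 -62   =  17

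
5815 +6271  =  12086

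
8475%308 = 159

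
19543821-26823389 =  - 7279568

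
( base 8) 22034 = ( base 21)KK4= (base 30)A84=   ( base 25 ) EJJ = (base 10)9244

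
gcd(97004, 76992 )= 4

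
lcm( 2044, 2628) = 18396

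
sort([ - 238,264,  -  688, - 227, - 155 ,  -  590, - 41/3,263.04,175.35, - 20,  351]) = [ - 688, - 590, - 238,  -  227, - 155,  -  20, - 41/3,175.35,263.04, 264,351] 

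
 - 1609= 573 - 2182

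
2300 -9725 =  -7425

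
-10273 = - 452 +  - 9821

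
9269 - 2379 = 6890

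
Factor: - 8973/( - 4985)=9/5 = 3^2*5^( - 1 )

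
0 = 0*7548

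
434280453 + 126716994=560997447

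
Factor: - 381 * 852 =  - 324612= -2^2*3^2*71^1*127^1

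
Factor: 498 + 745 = 11^1*113^1 =1243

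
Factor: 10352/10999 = 2^4*17^( - 1) = 16/17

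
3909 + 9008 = 12917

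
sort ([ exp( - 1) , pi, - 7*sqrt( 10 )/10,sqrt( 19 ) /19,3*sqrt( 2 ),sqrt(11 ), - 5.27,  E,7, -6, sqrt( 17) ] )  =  [ - 6, - 5.27 , - 7*sqrt(10)/10,sqrt( 19)/19,exp( - 1 ),E,pi,sqrt( 11 ),sqrt(17),  3*sqrt( 2 ),7]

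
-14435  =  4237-18672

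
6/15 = 2/5 = 0.40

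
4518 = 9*502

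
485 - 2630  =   - 2145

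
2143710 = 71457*30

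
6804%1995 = 819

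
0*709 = 0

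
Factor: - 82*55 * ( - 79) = 356290 = 2^1 * 5^1 * 11^1*41^1 * 79^1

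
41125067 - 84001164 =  - 42876097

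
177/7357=177/7357 = 0.02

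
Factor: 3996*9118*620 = 22590027360  =  2^5*3^3 * 5^1*31^1*37^1*47^1*97^1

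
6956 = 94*74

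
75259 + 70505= 145764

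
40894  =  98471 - 57577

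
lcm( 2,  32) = 32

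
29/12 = 2 + 5/12 = 2.42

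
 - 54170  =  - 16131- 38039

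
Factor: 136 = 2^3*17^1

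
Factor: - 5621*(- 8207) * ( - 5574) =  - 257137242978 = -2^1*3^1*7^1  *11^1*29^1*73^1*283^1*929^1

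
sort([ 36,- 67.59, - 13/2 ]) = [  -  67.59,- 13/2, 36 ]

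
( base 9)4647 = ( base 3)11201121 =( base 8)6565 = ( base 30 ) 3OP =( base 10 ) 3445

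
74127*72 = 5337144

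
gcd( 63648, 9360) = 1872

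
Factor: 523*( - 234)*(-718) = 87870276=2^2*3^2*13^1 * 359^1 *523^1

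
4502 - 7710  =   - 3208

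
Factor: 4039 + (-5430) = -1391 = -13^1*107^1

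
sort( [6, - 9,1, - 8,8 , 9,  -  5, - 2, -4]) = [ -9,-8, - 5,  -  4,  -  2,1 , 6, 8,9]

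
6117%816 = 405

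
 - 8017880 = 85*( - 94328 ) 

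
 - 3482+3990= 508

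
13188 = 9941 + 3247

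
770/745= 1+5/149=1.03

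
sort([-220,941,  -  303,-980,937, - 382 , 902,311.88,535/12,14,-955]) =[-980, - 955,-382,  -  303,  -  220,  14, 535/12, 311.88,  902 , 937, 941] 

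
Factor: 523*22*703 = 2^1*11^1*19^1*37^1*523^1 = 8088718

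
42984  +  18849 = 61833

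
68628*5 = 343140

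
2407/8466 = 29/102=0.28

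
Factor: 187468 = 2^2 * 46867^1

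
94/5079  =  94/5079 = 0.02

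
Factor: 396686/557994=241/339 = 3^( - 1)* 113^(-1)*241^1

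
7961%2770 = 2421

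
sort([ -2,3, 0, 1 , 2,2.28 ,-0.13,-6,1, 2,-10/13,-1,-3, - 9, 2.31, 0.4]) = [ - 9, - 6,-3, - 2, - 1,-10/13,  -  0.13 , 0,0.4, 1,1, 2, 2,  2.28, 2.31, 3] 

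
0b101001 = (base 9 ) 45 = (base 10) 41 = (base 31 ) 1a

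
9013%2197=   225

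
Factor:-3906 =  - 2^1*3^2*7^1*31^1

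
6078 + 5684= 11762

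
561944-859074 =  - 297130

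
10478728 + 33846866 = 44325594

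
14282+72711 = 86993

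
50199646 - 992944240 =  - 942744594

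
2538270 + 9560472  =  12098742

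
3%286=3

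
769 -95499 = - 94730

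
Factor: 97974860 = 2^2*5^1*83^1 * 59021^1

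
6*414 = 2484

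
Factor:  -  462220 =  - 2^2*5^1 * 11^2*191^1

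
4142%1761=620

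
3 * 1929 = 5787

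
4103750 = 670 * 6125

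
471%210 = 51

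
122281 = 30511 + 91770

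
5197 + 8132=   13329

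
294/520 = 147/260= 0.57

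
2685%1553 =1132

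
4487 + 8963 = 13450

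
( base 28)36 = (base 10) 90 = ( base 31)2S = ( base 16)5A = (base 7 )156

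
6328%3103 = 122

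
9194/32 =4597/16 =287.31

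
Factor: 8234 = 2^1*23^1*179^1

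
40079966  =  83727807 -43647841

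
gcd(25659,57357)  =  9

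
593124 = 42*14122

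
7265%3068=1129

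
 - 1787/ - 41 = 1787/41 = 43.59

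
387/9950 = 387/9950 = 0.04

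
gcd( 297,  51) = 3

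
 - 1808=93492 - 95300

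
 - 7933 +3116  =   - 4817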